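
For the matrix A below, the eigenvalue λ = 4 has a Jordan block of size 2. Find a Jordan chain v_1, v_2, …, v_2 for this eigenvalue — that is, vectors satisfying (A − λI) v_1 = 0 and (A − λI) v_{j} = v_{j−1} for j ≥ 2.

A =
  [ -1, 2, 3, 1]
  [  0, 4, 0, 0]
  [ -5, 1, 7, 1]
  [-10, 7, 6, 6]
A Jordan chain for λ = 4 of length 2:
v_1 = (-5, 0, -5, -10)ᵀ
v_2 = (1, 0, 0, 0)ᵀ

Let N = A − (4)·I. We want v_2 with N^2 v_2 = 0 but N^1 v_2 ≠ 0; then v_{j-1} := N · v_j for j = 2, …, 2.

Pick v_2 = (1, 0, 0, 0)ᵀ.
Then v_1 = N · v_2 = (-5, 0, -5, -10)ᵀ.

Sanity check: (A − (4)·I) v_1 = (0, 0, 0, 0)ᵀ = 0. ✓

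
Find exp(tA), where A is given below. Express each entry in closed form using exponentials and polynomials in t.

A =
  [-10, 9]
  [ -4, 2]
e^{tA} =
  [-6*t*exp(-4*t) + exp(-4*t), 9*t*exp(-4*t)]
  [-4*t*exp(-4*t), 6*t*exp(-4*t) + exp(-4*t)]

Strategy: write A = P · J · P⁻¹ where J is a Jordan canonical form, so e^{tA} = P · e^{tJ} · P⁻¹, and e^{tJ} can be computed block-by-block.

A has Jordan form
J =
  [-4,  1]
  [ 0, -4]
(up to reordering of blocks).

Per-block formulas:
  For a 2×2 Jordan block J_2(-4): exp(t · J_2(-4)) = e^(-4t)·(I + t·N), where N is the 2×2 nilpotent shift.

After assembling e^{tJ} and conjugating by P, we get:

e^{tA} =
  [-6*t*exp(-4*t) + exp(-4*t), 9*t*exp(-4*t)]
  [-4*t*exp(-4*t), 6*t*exp(-4*t) + exp(-4*t)]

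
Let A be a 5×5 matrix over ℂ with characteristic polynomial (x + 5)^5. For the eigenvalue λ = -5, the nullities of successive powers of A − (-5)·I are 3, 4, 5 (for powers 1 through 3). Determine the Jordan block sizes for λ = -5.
Block sizes for λ = -5: [3, 1, 1]

From the dimensions of kernels of powers, the number of Jordan blocks of size at least j is d_j − d_{j−1} where d_j = dim ker(N^j) (with d_0 = 0). Computing the differences gives [3, 1, 1].
The number of blocks of size exactly k is (#blocks of size ≥ k) − (#blocks of size ≥ k + 1), so the partition is: 2 block(s) of size 1, 1 block(s) of size 3.
In nonincreasing order the block sizes are [3, 1, 1].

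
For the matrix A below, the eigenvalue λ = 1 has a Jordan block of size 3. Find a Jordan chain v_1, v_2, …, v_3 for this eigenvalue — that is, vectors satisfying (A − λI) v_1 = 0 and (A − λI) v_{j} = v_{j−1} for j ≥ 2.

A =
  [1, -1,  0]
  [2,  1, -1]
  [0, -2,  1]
A Jordan chain for λ = 1 of length 3:
v_1 = (-2, 0, -4)ᵀ
v_2 = (0, 2, 0)ᵀ
v_3 = (1, 0, 0)ᵀ

Let N = A − (1)·I. We want v_3 with N^3 v_3 = 0 but N^2 v_3 ≠ 0; then v_{j-1} := N · v_j for j = 3, …, 2.

Pick v_3 = (1, 0, 0)ᵀ.
Then v_2 = N · v_3 = (0, 2, 0)ᵀ.
Then v_1 = N · v_2 = (-2, 0, -4)ᵀ.

Sanity check: (A − (1)·I) v_1 = (0, 0, 0)ᵀ = 0. ✓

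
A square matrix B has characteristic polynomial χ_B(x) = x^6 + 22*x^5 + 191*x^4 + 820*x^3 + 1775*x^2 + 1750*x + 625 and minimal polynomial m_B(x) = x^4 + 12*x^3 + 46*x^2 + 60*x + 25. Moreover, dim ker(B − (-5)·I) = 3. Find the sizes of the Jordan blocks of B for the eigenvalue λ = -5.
Block sizes for λ = -5: [2, 1, 1]

Step 1 — from the characteristic polynomial, algebraic multiplicity of λ = -5 is 4. From dim ker(B − (-5)·I) = 3, there are exactly 3 Jordan blocks for λ = -5.
Step 2 — from the minimal polynomial, the factor (x + 5)^2 tells us the largest block for λ = -5 has size 2.
Step 3 — with total size 4, 3 blocks, and largest block 2, the block sizes (in nonincreasing order) are [2, 1, 1].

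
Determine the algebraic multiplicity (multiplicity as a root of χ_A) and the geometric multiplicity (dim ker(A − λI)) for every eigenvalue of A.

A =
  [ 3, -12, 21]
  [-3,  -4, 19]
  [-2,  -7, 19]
λ = 6: alg = 3, geom = 1

Step 1 — factor the characteristic polynomial to read off the algebraic multiplicities:
  χ_A(x) = (x - 6)^3

Step 2 — compute geometric multiplicities via the rank-nullity identity g(λ) = n − rank(A − λI):
  rank(A − (6)·I) = 2, so dim ker(A − (6)·I) = n − 2 = 1

Summary:
  λ = 6: algebraic multiplicity = 3, geometric multiplicity = 1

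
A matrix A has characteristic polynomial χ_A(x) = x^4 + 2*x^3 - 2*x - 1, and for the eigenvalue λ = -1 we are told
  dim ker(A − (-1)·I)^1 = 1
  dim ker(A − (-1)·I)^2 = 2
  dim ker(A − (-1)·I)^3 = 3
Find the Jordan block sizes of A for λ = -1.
Block sizes for λ = -1: [3]

From the dimensions of kernels of powers, the number of Jordan blocks of size at least j is d_j − d_{j−1} where d_j = dim ker(N^j) (with d_0 = 0). Computing the differences gives [1, 1, 1].
The number of blocks of size exactly k is (#blocks of size ≥ k) − (#blocks of size ≥ k + 1), so the partition is: 1 block(s) of size 3.
In nonincreasing order the block sizes are [3].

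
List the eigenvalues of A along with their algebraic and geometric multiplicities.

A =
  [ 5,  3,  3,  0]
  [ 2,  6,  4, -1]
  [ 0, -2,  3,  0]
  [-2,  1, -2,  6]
λ = 5: alg = 4, geom = 2

Step 1 — factor the characteristic polynomial to read off the algebraic multiplicities:
  χ_A(x) = (x - 5)^4

Step 2 — compute geometric multiplicities via the rank-nullity identity g(λ) = n − rank(A − λI):
  rank(A − (5)·I) = 2, so dim ker(A − (5)·I) = n − 2 = 2

Summary:
  λ = 5: algebraic multiplicity = 4, geometric multiplicity = 2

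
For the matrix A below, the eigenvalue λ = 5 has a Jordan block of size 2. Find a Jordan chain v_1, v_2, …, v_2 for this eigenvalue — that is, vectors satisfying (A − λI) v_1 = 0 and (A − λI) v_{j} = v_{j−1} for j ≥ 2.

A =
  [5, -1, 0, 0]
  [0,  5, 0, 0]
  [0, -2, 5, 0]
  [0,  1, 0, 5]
A Jordan chain for λ = 5 of length 2:
v_1 = (-1, 0, -2, 1)ᵀ
v_2 = (0, 1, 0, 0)ᵀ

Let N = A − (5)·I. We want v_2 with N^2 v_2 = 0 but N^1 v_2 ≠ 0; then v_{j-1} := N · v_j for j = 2, …, 2.

Pick v_2 = (0, 1, 0, 0)ᵀ.
Then v_1 = N · v_2 = (-1, 0, -2, 1)ᵀ.

Sanity check: (A − (5)·I) v_1 = (0, 0, 0, 0)ᵀ = 0. ✓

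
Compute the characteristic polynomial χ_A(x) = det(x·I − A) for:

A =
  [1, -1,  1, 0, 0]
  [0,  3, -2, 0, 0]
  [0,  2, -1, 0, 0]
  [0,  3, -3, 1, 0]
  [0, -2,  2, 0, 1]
x^5 - 5*x^4 + 10*x^3 - 10*x^2 + 5*x - 1

Expanding det(x·I − A) (e.g. by cofactor expansion or by noting that A is similar to its Jordan form J, which has the same characteristic polynomial as A) gives
  χ_A(x) = x^5 - 5*x^4 + 10*x^3 - 10*x^2 + 5*x - 1
which factors as (x - 1)^5. The eigenvalues (with algebraic multiplicities) are λ = 1 with multiplicity 5.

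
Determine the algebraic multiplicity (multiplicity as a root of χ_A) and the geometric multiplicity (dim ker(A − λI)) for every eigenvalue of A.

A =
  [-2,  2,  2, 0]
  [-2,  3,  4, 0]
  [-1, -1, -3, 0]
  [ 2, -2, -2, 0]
λ = -1: alg = 2, geom = 1; λ = 0: alg = 2, geom = 2

Step 1 — factor the characteristic polynomial to read off the algebraic multiplicities:
  χ_A(x) = x^2*(x + 1)^2

Step 2 — compute geometric multiplicities via the rank-nullity identity g(λ) = n − rank(A − λI):
  rank(A − (-1)·I) = 3, so dim ker(A − (-1)·I) = n − 3 = 1
  rank(A − (0)·I) = 2, so dim ker(A − (0)·I) = n − 2 = 2

Summary:
  λ = -1: algebraic multiplicity = 2, geometric multiplicity = 1
  λ = 0: algebraic multiplicity = 2, geometric multiplicity = 2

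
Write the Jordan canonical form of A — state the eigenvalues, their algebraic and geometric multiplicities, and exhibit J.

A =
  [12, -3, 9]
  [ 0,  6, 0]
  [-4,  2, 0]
J_2(6) ⊕ J_1(6)

The characteristic polynomial is
  det(x·I − A) = x^3 - 18*x^2 + 108*x - 216 = (x - 6)^3

Eigenvalues and multiplicities (the geometric multiplicity of λ is n − rank(A − λI), which equals the number of Jordan blocks for λ):
  λ = 6: algebraic multiplicity = 3, geometric multiplicity = 2

Determining the block sizes for each eigenvalue:
  λ = 6: 2 blocks summing to 3 forces exactly one block of size 2 and the rest size 1 → block sizes [2, 1]

Assembling the blocks gives a Jordan form
J =
  [6, 1, 0]
  [0, 6, 0]
  [0, 0, 6]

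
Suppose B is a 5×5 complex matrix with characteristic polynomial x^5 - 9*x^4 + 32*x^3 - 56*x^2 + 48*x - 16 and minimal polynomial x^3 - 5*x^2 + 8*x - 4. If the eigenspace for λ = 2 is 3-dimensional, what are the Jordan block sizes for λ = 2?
Block sizes for λ = 2: [2, 1, 1]

Step 1 — from the characteristic polynomial, algebraic multiplicity of λ = 2 is 4. From dim ker(B − (2)·I) = 3, there are exactly 3 Jordan blocks for λ = 2.
Step 2 — from the minimal polynomial, the factor (x − 2)^2 tells us the largest block for λ = 2 has size 2.
Step 3 — with total size 4, 3 blocks, and largest block 2, the block sizes (in nonincreasing order) are [2, 1, 1].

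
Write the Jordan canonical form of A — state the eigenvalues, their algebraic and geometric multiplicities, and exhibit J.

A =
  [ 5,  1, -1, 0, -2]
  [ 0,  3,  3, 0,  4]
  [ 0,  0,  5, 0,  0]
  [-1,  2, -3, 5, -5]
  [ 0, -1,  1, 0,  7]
J_3(5) ⊕ J_2(5)

The characteristic polynomial is
  det(x·I − A) = x^5 - 25*x^4 + 250*x^3 - 1250*x^2 + 3125*x - 3125 = (x - 5)^5

Eigenvalues and multiplicities (the geometric multiplicity of λ is n − rank(A − λI), which equals the number of Jordan blocks for λ):
  λ = 5: algebraic multiplicity = 5, geometric multiplicity = 2

Determining the block sizes for each eigenvalue:
  λ = 5: with am = 5 and gm = 2, the partition is not yet determined (e.g. several partitions of 5 into 2 parts exist). Let N = A − (5)·I. Computing rank(N^1) = 3, rank(N^2) = 1, rank(N^3) = 0; the number of blocks of size ≥ j is rank(N^{j−1}) − rank(N^j), giving [2, 2, 1]. So we have 1 block(s) of size 3, 1 block(s) of size 2 → block sizes [3, 2]

Assembling the blocks gives a Jordan form
J =
  [5, 1, 0, 0, 0]
  [0, 5, 1, 0, 0]
  [0, 0, 5, 0, 0]
  [0, 0, 0, 5, 1]
  [0, 0, 0, 0, 5]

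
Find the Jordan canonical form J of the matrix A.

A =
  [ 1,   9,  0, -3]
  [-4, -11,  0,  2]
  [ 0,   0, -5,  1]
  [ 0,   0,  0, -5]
J_2(-5) ⊕ J_2(-5)

The characteristic polynomial is
  det(x·I − A) = x^4 + 20*x^3 + 150*x^2 + 500*x + 625 = (x + 5)^4

Eigenvalues and multiplicities (the geometric multiplicity of λ is n − rank(A − λI), which equals the number of Jordan blocks for λ):
  λ = -5: algebraic multiplicity = 4, geometric multiplicity = 2

Determining the block sizes for each eigenvalue:
  λ = -5: with am = 4 and gm = 2, the partition is not yet determined (e.g. several partitions of 4 into 2 parts exist). Let N = A − (-5)·I. Computing rank(N^1) = 2, rank(N^2) = 0; the number of blocks of size ≥ j is rank(N^{j−1}) − rank(N^j), giving [2, 2]. So we have 2 block(s) of size 2 → block sizes [2, 2]

Assembling the blocks gives a Jordan form
J =
  [-5,  1,  0,  0]
  [ 0, -5,  0,  0]
  [ 0,  0, -5,  1]
  [ 0,  0,  0, -5]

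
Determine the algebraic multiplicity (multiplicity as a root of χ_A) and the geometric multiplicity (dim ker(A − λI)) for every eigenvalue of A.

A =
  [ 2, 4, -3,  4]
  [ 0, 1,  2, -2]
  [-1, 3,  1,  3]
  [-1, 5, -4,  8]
λ = 3: alg = 4, geom = 2

Step 1 — factor the characteristic polynomial to read off the algebraic multiplicities:
  χ_A(x) = (x - 3)^4

Step 2 — compute geometric multiplicities via the rank-nullity identity g(λ) = n − rank(A − λI):
  rank(A − (3)·I) = 2, so dim ker(A − (3)·I) = n − 2 = 2

Summary:
  λ = 3: algebraic multiplicity = 4, geometric multiplicity = 2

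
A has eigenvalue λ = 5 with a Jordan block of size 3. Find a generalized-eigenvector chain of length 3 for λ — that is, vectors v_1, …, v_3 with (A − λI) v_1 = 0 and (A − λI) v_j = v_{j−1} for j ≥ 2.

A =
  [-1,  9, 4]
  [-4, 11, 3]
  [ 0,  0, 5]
A Jordan chain for λ = 5 of length 3:
v_1 = (3, 2, 0)ᵀ
v_2 = (4, 3, 0)ᵀ
v_3 = (0, 0, 1)ᵀ

Let N = A − (5)·I. We want v_3 with N^3 v_3 = 0 but N^2 v_3 ≠ 0; then v_{j-1} := N · v_j for j = 3, …, 2.

Pick v_3 = (0, 0, 1)ᵀ.
Then v_2 = N · v_3 = (4, 3, 0)ᵀ.
Then v_1 = N · v_2 = (3, 2, 0)ᵀ.

Sanity check: (A − (5)·I) v_1 = (0, 0, 0)ᵀ = 0. ✓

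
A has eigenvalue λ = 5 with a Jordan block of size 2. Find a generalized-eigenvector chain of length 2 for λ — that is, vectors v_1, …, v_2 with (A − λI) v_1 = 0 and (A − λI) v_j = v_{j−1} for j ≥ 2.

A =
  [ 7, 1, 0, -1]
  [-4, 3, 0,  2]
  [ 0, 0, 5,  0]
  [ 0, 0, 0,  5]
A Jordan chain for λ = 5 of length 2:
v_1 = (2, -4, 0, 0)ᵀ
v_2 = (1, 0, 0, 0)ᵀ

Let N = A − (5)·I. We want v_2 with N^2 v_2 = 0 but N^1 v_2 ≠ 0; then v_{j-1} := N · v_j for j = 2, …, 2.

Pick v_2 = (1, 0, 0, 0)ᵀ.
Then v_1 = N · v_2 = (2, -4, 0, 0)ᵀ.

Sanity check: (A − (5)·I) v_1 = (0, 0, 0, 0)ᵀ = 0. ✓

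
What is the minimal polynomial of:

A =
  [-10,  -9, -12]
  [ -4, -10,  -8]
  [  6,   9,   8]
x^2 + 8*x + 16

The characteristic polynomial is χ_A(x) = (x + 4)^3, so the eigenvalues are known. The minimal polynomial is
  m_A(x) = Π_λ (x − λ)^{k_λ}
where k_λ is the size of the *largest* Jordan block for λ (equivalently, the smallest k with (A − λI)^k v = 0 for every generalised eigenvector v of λ).

  λ = -4: largest Jordan block has size 2, contributing (x + 4)^2

So m_A(x) = (x + 4)^2 = x^2 + 8*x + 16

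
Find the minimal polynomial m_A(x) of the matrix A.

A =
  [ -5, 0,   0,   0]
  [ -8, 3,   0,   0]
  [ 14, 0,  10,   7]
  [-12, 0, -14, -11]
x^3 + 6*x^2 - 7*x - 60

The characteristic polynomial is χ_A(x) = (x - 3)^2*(x + 4)*(x + 5), so the eigenvalues are known. The minimal polynomial is
  m_A(x) = Π_λ (x − λ)^{k_λ}
where k_λ is the size of the *largest* Jordan block for λ (equivalently, the smallest k with (A − λI)^k v = 0 for every generalised eigenvector v of λ).

  λ = -5: largest Jordan block has size 1, contributing (x + 5)
  λ = -4: largest Jordan block has size 1, contributing (x + 4)
  λ = 3: largest Jordan block has size 1, contributing (x − 3)

So m_A(x) = (x - 3)*(x + 4)*(x + 5) = x^3 + 6*x^2 - 7*x - 60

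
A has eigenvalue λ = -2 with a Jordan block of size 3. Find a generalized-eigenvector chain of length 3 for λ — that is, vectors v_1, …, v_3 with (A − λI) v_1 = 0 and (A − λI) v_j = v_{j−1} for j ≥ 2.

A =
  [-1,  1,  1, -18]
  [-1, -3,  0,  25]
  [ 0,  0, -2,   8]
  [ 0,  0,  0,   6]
A Jordan chain for λ = -2 of length 3:
v_1 = (1, -1, 0, 0)ᵀ
v_2 = (1, 0, 0, 0)ᵀ
v_3 = (0, 0, 1, 0)ᵀ

Let N = A − (-2)·I. We want v_3 with N^3 v_3 = 0 but N^2 v_3 ≠ 0; then v_{j-1} := N · v_j for j = 3, …, 2.

Pick v_3 = (0, 0, 1, 0)ᵀ.
Then v_2 = N · v_3 = (1, 0, 0, 0)ᵀ.
Then v_1 = N · v_2 = (1, -1, 0, 0)ᵀ.

Sanity check: (A − (-2)·I) v_1 = (0, 0, 0, 0)ᵀ = 0. ✓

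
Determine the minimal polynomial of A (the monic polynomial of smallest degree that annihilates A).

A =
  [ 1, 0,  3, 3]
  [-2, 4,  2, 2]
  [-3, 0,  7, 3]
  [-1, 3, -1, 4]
x^3 - 12*x^2 + 48*x - 64

The characteristic polynomial is χ_A(x) = (x - 4)^4, so the eigenvalues are known. The minimal polynomial is
  m_A(x) = Π_λ (x − λ)^{k_λ}
where k_λ is the size of the *largest* Jordan block for λ (equivalently, the smallest k with (A − λI)^k v = 0 for every generalised eigenvector v of λ).

  λ = 4: largest Jordan block has size 3, contributing (x − 4)^3

So m_A(x) = (x - 4)^3 = x^3 - 12*x^2 + 48*x - 64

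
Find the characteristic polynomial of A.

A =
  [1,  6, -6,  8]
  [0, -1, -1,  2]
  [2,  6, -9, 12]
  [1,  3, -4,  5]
x^4 + 4*x^3 + 6*x^2 + 4*x + 1

Expanding det(x·I − A) (e.g. by cofactor expansion or by noting that A is similar to its Jordan form J, which has the same characteristic polynomial as A) gives
  χ_A(x) = x^4 + 4*x^3 + 6*x^2 + 4*x + 1
which factors as (x + 1)^4. The eigenvalues (with algebraic multiplicities) are λ = -1 with multiplicity 4.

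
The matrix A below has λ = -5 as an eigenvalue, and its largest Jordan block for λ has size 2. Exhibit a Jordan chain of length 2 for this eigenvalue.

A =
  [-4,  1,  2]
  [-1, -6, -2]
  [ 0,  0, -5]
A Jordan chain for λ = -5 of length 2:
v_1 = (1, -1, 0)ᵀ
v_2 = (1, 0, 0)ᵀ

Let N = A − (-5)·I. We want v_2 with N^2 v_2 = 0 but N^1 v_2 ≠ 0; then v_{j-1} := N · v_j for j = 2, …, 2.

Pick v_2 = (1, 0, 0)ᵀ.
Then v_1 = N · v_2 = (1, -1, 0)ᵀ.

Sanity check: (A − (-5)·I) v_1 = (0, 0, 0)ᵀ = 0. ✓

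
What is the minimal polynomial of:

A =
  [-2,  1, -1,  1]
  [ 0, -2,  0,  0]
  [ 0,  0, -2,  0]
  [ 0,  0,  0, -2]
x^2 + 4*x + 4

The characteristic polynomial is χ_A(x) = (x + 2)^4, so the eigenvalues are known. The minimal polynomial is
  m_A(x) = Π_λ (x − λ)^{k_λ}
where k_λ is the size of the *largest* Jordan block for λ (equivalently, the smallest k with (A − λI)^k v = 0 for every generalised eigenvector v of λ).

  λ = -2: largest Jordan block has size 2, contributing (x + 2)^2

So m_A(x) = (x + 2)^2 = x^2 + 4*x + 4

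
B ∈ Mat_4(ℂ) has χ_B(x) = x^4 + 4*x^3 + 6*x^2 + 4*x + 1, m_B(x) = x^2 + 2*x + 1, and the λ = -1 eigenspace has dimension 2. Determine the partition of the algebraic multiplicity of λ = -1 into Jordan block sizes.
Block sizes for λ = -1: [2, 2]

Step 1 — from the characteristic polynomial, algebraic multiplicity of λ = -1 is 4. From dim ker(B − (-1)·I) = 2, there are exactly 2 Jordan blocks for λ = -1.
Step 2 — from the minimal polynomial, the factor (x + 1)^2 tells us the largest block for λ = -1 has size 2.
Step 3 — with total size 4, 2 blocks, and largest block 2, the block sizes (in nonincreasing order) are [2, 2].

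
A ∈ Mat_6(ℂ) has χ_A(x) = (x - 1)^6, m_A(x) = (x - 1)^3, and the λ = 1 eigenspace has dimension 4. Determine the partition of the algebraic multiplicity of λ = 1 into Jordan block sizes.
Block sizes for λ = 1: [3, 1, 1, 1]

Step 1 — from the characteristic polynomial, algebraic multiplicity of λ = 1 is 6. From dim ker(A − (1)·I) = 4, there are exactly 4 Jordan blocks for λ = 1.
Step 2 — from the minimal polynomial, the factor (x − 1)^3 tells us the largest block for λ = 1 has size 3.
Step 3 — with total size 6, 4 blocks, and largest block 3, the block sizes (in nonincreasing order) are [3, 1, 1, 1].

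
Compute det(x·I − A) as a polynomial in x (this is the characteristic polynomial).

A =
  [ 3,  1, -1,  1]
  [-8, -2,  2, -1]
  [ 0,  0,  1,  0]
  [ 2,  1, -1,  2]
x^4 - 4*x^3 + 6*x^2 - 4*x + 1

Expanding det(x·I − A) (e.g. by cofactor expansion or by noting that A is similar to its Jordan form J, which has the same characteristic polynomial as A) gives
  χ_A(x) = x^4 - 4*x^3 + 6*x^2 - 4*x + 1
which factors as (x - 1)^4. The eigenvalues (with algebraic multiplicities) are λ = 1 with multiplicity 4.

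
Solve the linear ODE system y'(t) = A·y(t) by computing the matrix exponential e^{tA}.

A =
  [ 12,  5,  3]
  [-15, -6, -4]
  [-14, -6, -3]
e^{tA} =
  [2*t^2*exp(t) + 11*t*exp(t) + exp(t), t^2*exp(t) + 5*t*exp(t), t^2*exp(t)/2 + 3*t*exp(t)]
  [-2*t^2*exp(t) - 15*t*exp(t), -t^2*exp(t) - 7*t*exp(t) + exp(t), -t^2*exp(t)/2 - 4*t*exp(t)]
  [-4*t^2*exp(t) - 14*t*exp(t), -2*t^2*exp(t) - 6*t*exp(t), -t^2*exp(t) - 4*t*exp(t) + exp(t)]

Strategy: write A = P · J · P⁻¹ where J is a Jordan canonical form, so e^{tA} = P · e^{tJ} · P⁻¹, and e^{tJ} can be computed block-by-block.

A has Jordan form
J =
  [1, 1, 0]
  [0, 1, 1]
  [0, 0, 1]
(up to reordering of blocks).

Per-block formulas:
  For a 3×3 Jordan block J_3(1): exp(t · J_3(1)) = e^(1t)·(I + t·N + (t^2/2)·N^2), where N is the 3×3 nilpotent shift.

After assembling e^{tJ} and conjugating by P, we get:

e^{tA} =
  [2*t^2*exp(t) + 11*t*exp(t) + exp(t), t^2*exp(t) + 5*t*exp(t), t^2*exp(t)/2 + 3*t*exp(t)]
  [-2*t^2*exp(t) - 15*t*exp(t), -t^2*exp(t) - 7*t*exp(t) + exp(t), -t^2*exp(t)/2 - 4*t*exp(t)]
  [-4*t^2*exp(t) - 14*t*exp(t), -2*t^2*exp(t) - 6*t*exp(t), -t^2*exp(t) - 4*t*exp(t) + exp(t)]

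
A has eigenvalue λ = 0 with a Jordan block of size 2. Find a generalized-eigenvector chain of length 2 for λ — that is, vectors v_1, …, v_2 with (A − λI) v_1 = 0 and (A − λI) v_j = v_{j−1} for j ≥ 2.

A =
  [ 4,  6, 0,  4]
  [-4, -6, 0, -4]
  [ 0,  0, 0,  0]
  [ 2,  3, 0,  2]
A Jordan chain for λ = 0 of length 2:
v_1 = (4, -4, 0, 2)ᵀ
v_2 = (1, 0, 0, 0)ᵀ

Let N = A − (0)·I. We want v_2 with N^2 v_2 = 0 but N^1 v_2 ≠ 0; then v_{j-1} := N · v_j for j = 2, …, 2.

Pick v_2 = (1, 0, 0, 0)ᵀ.
Then v_1 = N · v_2 = (4, -4, 0, 2)ᵀ.

Sanity check: (A − (0)·I) v_1 = (0, 0, 0, 0)ᵀ = 0. ✓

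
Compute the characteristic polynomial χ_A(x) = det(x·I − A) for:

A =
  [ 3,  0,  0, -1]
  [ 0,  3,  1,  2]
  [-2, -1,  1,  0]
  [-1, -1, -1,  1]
x^4 - 8*x^3 + 24*x^2 - 32*x + 16

Expanding det(x·I − A) (e.g. by cofactor expansion or by noting that A is similar to its Jordan form J, which has the same characteristic polynomial as A) gives
  χ_A(x) = x^4 - 8*x^3 + 24*x^2 - 32*x + 16
which factors as (x - 2)^4. The eigenvalues (with algebraic multiplicities) are λ = 2 with multiplicity 4.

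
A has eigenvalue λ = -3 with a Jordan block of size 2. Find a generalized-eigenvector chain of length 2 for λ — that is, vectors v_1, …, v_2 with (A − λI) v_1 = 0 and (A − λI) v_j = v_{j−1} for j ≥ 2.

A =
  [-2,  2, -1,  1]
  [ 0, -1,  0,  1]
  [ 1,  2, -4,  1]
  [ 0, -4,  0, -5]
A Jordan chain for λ = -3 of length 2:
v_1 = (1, 0, 1, 0)ᵀ
v_2 = (1, 0, 0, 0)ᵀ

Let N = A − (-3)·I. We want v_2 with N^2 v_2 = 0 but N^1 v_2 ≠ 0; then v_{j-1} := N · v_j for j = 2, …, 2.

Pick v_2 = (1, 0, 0, 0)ᵀ.
Then v_1 = N · v_2 = (1, 0, 1, 0)ᵀ.

Sanity check: (A − (-3)·I) v_1 = (0, 0, 0, 0)ᵀ = 0. ✓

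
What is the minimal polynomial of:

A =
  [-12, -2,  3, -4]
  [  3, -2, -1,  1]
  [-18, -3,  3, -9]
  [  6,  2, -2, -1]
x^3 + 9*x^2 + 27*x + 27

The characteristic polynomial is χ_A(x) = (x + 3)^4, so the eigenvalues are known. The minimal polynomial is
  m_A(x) = Π_λ (x − λ)^{k_λ}
where k_λ is the size of the *largest* Jordan block for λ (equivalently, the smallest k with (A − λI)^k v = 0 for every generalised eigenvector v of λ).

  λ = -3: largest Jordan block has size 3, contributing (x + 3)^3

So m_A(x) = (x + 3)^3 = x^3 + 9*x^2 + 27*x + 27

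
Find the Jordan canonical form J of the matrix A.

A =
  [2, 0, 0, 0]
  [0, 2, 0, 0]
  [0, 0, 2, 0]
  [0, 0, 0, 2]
J_1(2) ⊕ J_1(2) ⊕ J_1(2) ⊕ J_1(2)

The characteristic polynomial is
  det(x·I − A) = x^4 - 8*x^3 + 24*x^2 - 32*x + 16 = (x - 2)^4

Eigenvalues and multiplicities (the geometric multiplicity of λ is n − rank(A − λI), which equals the number of Jordan blocks for λ):
  λ = 2: algebraic multiplicity = 4, geometric multiplicity = 4

Determining the block sizes for each eigenvalue:
  λ = 2: gm = am = 4, so every block has size 1 → block sizes [1, 1, 1, 1]

Assembling the blocks gives a Jordan form
J =
  [2, 0, 0, 0]
  [0, 2, 0, 0]
  [0, 0, 2, 0]
  [0, 0, 0, 2]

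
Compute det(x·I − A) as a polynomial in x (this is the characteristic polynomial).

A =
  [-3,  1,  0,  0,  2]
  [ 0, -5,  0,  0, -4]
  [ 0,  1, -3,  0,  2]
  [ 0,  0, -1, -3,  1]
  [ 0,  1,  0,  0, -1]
x^5 + 15*x^4 + 90*x^3 + 270*x^2 + 405*x + 243

Expanding det(x·I − A) (e.g. by cofactor expansion or by noting that A is similar to its Jordan form J, which has the same characteristic polynomial as A) gives
  χ_A(x) = x^5 + 15*x^4 + 90*x^3 + 270*x^2 + 405*x + 243
which factors as (x + 3)^5. The eigenvalues (with algebraic multiplicities) are λ = -3 with multiplicity 5.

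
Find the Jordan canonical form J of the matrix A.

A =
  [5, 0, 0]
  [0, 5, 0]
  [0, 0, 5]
J_1(5) ⊕ J_1(5) ⊕ J_1(5)

The characteristic polynomial is
  det(x·I − A) = x^3 - 15*x^2 + 75*x - 125 = (x - 5)^3

Eigenvalues and multiplicities (the geometric multiplicity of λ is n − rank(A − λI), which equals the number of Jordan blocks for λ):
  λ = 5: algebraic multiplicity = 3, geometric multiplicity = 3

Determining the block sizes for each eigenvalue:
  λ = 5: gm = am = 3, so every block has size 1 → block sizes [1, 1, 1]

Assembling the blocks gives a Jordan form
J =
  [5, 0, 0]
  [0, 5, 0]
  [0, 0, 5]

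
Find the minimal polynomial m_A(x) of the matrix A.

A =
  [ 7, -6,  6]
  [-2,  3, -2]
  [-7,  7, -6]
x^2 - 3*x + 2

The characteristic polynomial is χ_A(x) = (x - 2)*(x - 1)^2, so the eigenvalues are known. The minimal polynomial is
  m_A(x) = Π_λ (x − λ)^{k_λ}
where k_λ is the size of the *largest* Jordan block for λ (equivalently, the smallest k with (A − λI)^k v = 0 for every generalised eigenvector v of λ).

  λ = 1: largest Jordan block has size 1, contributing (x − 1)
  λ = 2: largest Jordan block has size 1, contributing (x − 2)

So m_A(x) = (x - 2)*(x - 1) = x^2 - 3*x + 2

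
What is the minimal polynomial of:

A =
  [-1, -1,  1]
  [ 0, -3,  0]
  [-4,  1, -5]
x^3 + 9*x^2 + 27*x + 27

The characteristic polynomial is χ_A(x) = (x + 3)^3, so the eigenvalues are known. The minimal polynomial is
  m_A(x) = Π_λ (x − λ)^{k_λ}
where k_λ is the size of the *largest* Jordan block for λ (equivalently, the smallest k with (A − λI)^k v = 0 for every generalised eigenvector v of λ).

  λ = -3: largest Jordan block has size 3, contributing (x + 3)^3

So m_A(x) = (x + 3)^3 = x^3 + 9*x^2 + 27*x + 27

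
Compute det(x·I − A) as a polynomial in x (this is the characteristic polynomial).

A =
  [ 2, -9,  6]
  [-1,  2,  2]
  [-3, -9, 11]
x^3 - 15*x^2 + 75*x - 125

Expanding det(x·I − A) (e.g. by cofactor expansion or by noting that A is similar to its Jordan form J, which has the same characteristic polynomial as A) gives
  χ_A(x) = x^3 - 15*x^2 + 75*x - 125
which factors as (x - 5)^3. The eigenvalues (with algebraic multiplicities) are λ = 5 with multiplicity 3.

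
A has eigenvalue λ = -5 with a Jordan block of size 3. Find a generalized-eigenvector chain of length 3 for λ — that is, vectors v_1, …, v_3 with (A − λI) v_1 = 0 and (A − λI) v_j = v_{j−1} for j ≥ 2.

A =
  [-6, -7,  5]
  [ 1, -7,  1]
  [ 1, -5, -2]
A Jordan chain for λ = -5 of length 3:
v_1 = (-1, -2, -3)ᵀ
v_2 = (-1, 1, 1)ᵀ
v_3 = (1, 0, 0)ᵀ

Let N = A − (-5)·I. We want v_3 with N^3 v_3 = 0 but N^2 v_3 ≠ 0; then v_{j-1} := N · v_j for j = 3, …, 2.

Pick v_3 = (1, 0, 0)ᵀ.
Then v_2 = N · v_3 = (-1, 1, 1)ᵀ.
Then v_1 = N · v_2 = (-1, -2, -3)ᵀ.

Sanity check: (A − (-5)·I) v_1 = (0, 0, 0)ᵀ = 0. ✓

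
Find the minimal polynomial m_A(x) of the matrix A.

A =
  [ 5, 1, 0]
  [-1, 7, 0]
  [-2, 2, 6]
x^2 - 12*x + 36

The characteristic polynomial is χ_A(x) = (x - 6)^3, so the eigenvalues are known. The minimal polynomial is
  m_A(x) = Π_λ (x − λ)^{k_λ}
where k_λ is the size of the *largest* Jordan block for λ (equivalently, the smallest k with (A − λI)^k v = 0 for every generalised eigenvector v of λ).

  λ = 6: largest Jordan block has size 2, contributing (x − 6)^2

So m_A(x) = (x - 6)^2 = x^2 - 12*x + 36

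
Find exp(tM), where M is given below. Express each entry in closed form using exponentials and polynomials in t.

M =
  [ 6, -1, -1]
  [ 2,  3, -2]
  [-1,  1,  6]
e^{tM} =
  [t*exp(5*t) + exp(5*t), -t*exp(5*t), -t*exp(5*t)]
  [2*t*exp(5*t), -2*t*exp(5*t) + exp(5*t), -2*t*exp(5*t)]
  [-t*exp(5*t), t*exp(5*t), t*exp(5*t) + exp(5*t)]

Strategy: write M = P · J · P⁻¹ where J is a Jordan canonical form, so e^{tM} = P · e^{tJ} · P⁻¹, and e^{tJ} can be computed block-by-block.

M has Jordan form
J =
  [5, 1, 0]
  [0, 5, 0]
  [0, 0, 5]
(up to reordering of blocks).

Per-block formulas:
  For a 2×2 Jordan block J_2(5): exp(t · J_2(5)) = e^(5t)·(I + t·N), where N is the 2×2 nilpotent shift.
  For a 1×1 block at λ = 5: exp(t · [5]) = [e^(5t)].

After assembling e^{tJ} and conjugating by P, we get:

e^{tM} =
  [t*exp(5*t) + exp(5*t), -t*exp(5*t), -t*exp(5*t)]
  [2*t*exp(5*t), -2*t*exp(5*t) + exp(5*t), -2*t*exp(5*t)]
  [-t*exp(5*t), t*exp(5*t), t*exp(5*t) + exp(5*t)]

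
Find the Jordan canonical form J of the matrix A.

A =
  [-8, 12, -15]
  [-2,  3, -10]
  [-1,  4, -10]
J_2(-5) ⊕ J_1(-5)

The characteristic polynomial is
  det(x·I − A) = x^3 + 15*x^2 + 75*x + 125 = (x + 5)^3

Eigenvalues and multiplicities (the geometric multiplicity of λ is n − rank(A − λI), which equals the number of Jordan blocks for λ):
  λ = -5: algebraic multiplicity = 3, geometric multiplicity = 2

Determining the block sizes for each eigenvalue:
  λ = -5: 2 blocks summing to 3 forces exactly one block of size 2 and the rest size 1 → block sizes [2, 1]

Assembling the blocks gives a Jordan form
J =
  [-5,  1,  0]
  [ 0, -5,  0]
  [ 0,  0, -5]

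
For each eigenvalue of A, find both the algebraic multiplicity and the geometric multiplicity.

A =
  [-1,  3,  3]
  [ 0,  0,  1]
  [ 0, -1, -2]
λ = -1: alg = 3, geom = 2

Step 1 — factor the characteristic polynomial to read off the algebraic multiplicities:
  χ_A(x) = (x + 1)^3

Step 2 — compute geometric multiplicities via the rank-nullity identity g(λ) = n − rank(A − λI):
  rank(A − (-1)·I) = 1, so dim ker(A − (-1)·I) = n − 1 = 2

Summary:
  λ = -1: algebraic multiplicity = 3, geometric multiplicity = 2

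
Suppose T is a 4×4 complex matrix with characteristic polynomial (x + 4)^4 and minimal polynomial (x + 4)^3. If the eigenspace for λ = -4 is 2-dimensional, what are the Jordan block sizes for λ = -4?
Block sizes for λ = -4: [3, 1]

Step 1 — from the characteristic polynomial, algebraic multiplicity of λ = -4 is 4. From dim ker(T − (-4)·I) = 2, there are exactly 2 Jordan blocks for λ = -4.
Step 2 — from the minimal polynomial, the factor (x + 4)^3 tells us the largest block for λ = -4 has size 3.
Step 3 — with total size 4, 2 blocks, and largest block 3, the block sizes (in nonincreasing order) are [3, 1].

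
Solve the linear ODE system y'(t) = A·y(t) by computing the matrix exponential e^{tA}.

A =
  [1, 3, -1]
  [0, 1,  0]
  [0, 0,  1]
e^{tA} =
  [exp(t), 3*t*exp(t), -t*exp(t)]
  [0, exp(t), 0]
  [0, 0, exp(t)]

Strategy: write A = P · J · P⁻¹ where J is a Jordan canonical form, so e^{tA} = P · e^{tJ} · P⁻¹, and e^{tJ} can be computed block-by-block.

A has Jordan form
J =
  [1, 1, 0]
  [0, 1, 0]
  [0, 0, 1]
(up to reordering of blocks).

Per-block formulas:
  For a 2×2 Jordan block J_2(1): exp(t · J_2(1)) = e^(1t)·(I + t·N), where N is the 2×2 nilpotent shift.
  For a 1×1 block at λ = 1: exp(t · [1]) = [e^(1t)].

After assembling e^{tJ} and conjugating by P, we get:

e^{tA} =
  [exp(t), 3*t*exp(t), -t*exp(t)]
  [0, exp(t), 0]
  [0, 0, exp(t)]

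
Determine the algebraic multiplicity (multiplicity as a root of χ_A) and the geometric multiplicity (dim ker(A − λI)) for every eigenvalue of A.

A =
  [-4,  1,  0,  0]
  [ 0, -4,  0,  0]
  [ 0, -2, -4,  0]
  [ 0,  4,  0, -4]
λ = -4: alg = 4, geom = 3

Step 1 — factor the characteristic polynomial to read off the algebraic multiplicities:
  χ_A(x) = (x + 4)^4

Step 2 — compute geometric multiplicities via the rank-nullity identity g(λ) = n − rank(A − λI):
  rank(A − (-4)·I) = 1, so dim ker(A − (-4)·I) = n − 1 = 3

Summary:
  λ = -4: algebraic multiplicity = 4, geometric multiplicity = 3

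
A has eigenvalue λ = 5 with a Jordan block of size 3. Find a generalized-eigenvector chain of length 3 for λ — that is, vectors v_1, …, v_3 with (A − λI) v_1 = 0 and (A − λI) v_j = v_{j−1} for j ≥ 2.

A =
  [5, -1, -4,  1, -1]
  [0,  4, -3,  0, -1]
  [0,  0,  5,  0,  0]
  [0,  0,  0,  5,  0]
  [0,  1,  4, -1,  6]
A Jordan chain for λ = 5 of length 3:
v_1 = (-1, -1, 0, 0, 1)ᵀ
v_2 = (-4, -3, 0, 0, 4)ᵀ
v_3 = (0, 0, 1, 0, 0)ᵀ

Let N = A − (5)·I. We want v_3 with N^3 v_3 = 0 but N^2 v_3 ≠ 0; then v_{j-1} := N · v_j for j = 3, …, 2.

Pick v_3 = (0, 0, 1, 0, 0)ᵀ.
Then v_2 = N · v_3 = (-4, -3, 0, 0, 4)ᵀ.
Then v_1 = N · v_2 = (-1, -1, 0, 0, 1)ᵀ.

Sanity check: (A − (5)·I) v_1 = (0, 0, 0, 0, 0)ᵀ = 0. ✓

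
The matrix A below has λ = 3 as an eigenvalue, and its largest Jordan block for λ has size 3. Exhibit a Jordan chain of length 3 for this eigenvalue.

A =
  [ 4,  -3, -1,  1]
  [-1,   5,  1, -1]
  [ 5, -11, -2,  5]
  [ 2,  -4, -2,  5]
A Jordan chain for λ = 3 of length 3:
v_1 = (1, 0, 1, 0)ᵀ
v_2 = (1, -1, 5, 2)ᵀ
v_3 = (1, 0, 0, 0)ᵀ

Let N = A − (3)·I. We want v_3 with N^3 v_3 = 0 but N^2 v_3 ≠ 0; then v_{j-1} := N · v_j for j = 3, …, 2.

Pick v_3 = (1, 0, 0, 0)ᵀ.
Then v_2 = N · v_3 = (1, -1, 5, 2)ᵀ.
Then v_1 = N · v_2 = (1, 0, 1, 0)ᵀ.

Sanity check: (A − (3)·I) v_1 = (0, 0, 0, 0)ᵀ = 0. ✓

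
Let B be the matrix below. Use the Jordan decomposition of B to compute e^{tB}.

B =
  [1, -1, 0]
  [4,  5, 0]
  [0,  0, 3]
e^{tB} =
  [-2*t*exp(3*t) + exp(3*t), -t*exp(3*t), 0]
  [4*t*exp(3*t), 2*t*exp(3*t) + exp(3*t), 0]
  [0, 0, exp(3*t)]

Strategy: write B = P · J · P⁻¹ where J is a Jordan canonical form, so e^{tB} = P · e^{tJ} · P⁻¹, and e^{tJ} can be computed block-by-block.

B has Jordan form
J =
  [3, 1, 0]
  [0, 3, 0]
  [0, 0, 3]
(up to reordering of blocks).

Per-block formulas:
  For a 2×2 Jordan block J_2(3): exp(t · J_2(3)) = e^(3t)·(I + t·N), where N is the 2×2 nilpotent shift.
  For a 1×1 block at λ = 3: exp(t · [3]) = [e^(3t)].

After assembling e^{tJ} and conjugating by P, we get:

e^{tB} =
  [-2*t*exp(3*t) + exp(3*t), -t*exp(3*t), 0]
  [4*t*exp(3*t), 2*t*exp(3*t) + exp(3*t), 0]
  [0, 0, exp(3*t)]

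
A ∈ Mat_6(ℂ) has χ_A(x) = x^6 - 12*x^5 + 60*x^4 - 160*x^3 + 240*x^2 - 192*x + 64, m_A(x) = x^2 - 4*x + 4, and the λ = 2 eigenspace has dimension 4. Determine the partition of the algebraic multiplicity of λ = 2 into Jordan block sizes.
Block sizes for λ = 2: [2, 2, 1, 1]

Step 1 — from the characteristic polynomial, algebraic multiplicity of λ = 2 is 6. From dim ker(A − (2)·I) = 4, there are exactly 4 Jordan blocks for λ = 2.
Step 2 — from the minimal polynomial, the factor (x − 2)^2 tells us the largest block for λ = 2 has size 2.
Step 3 — with total size 6, 4 blocks, and largest block 2, the block sizes (in nonincreasing order) are [2, 2, 1, 1].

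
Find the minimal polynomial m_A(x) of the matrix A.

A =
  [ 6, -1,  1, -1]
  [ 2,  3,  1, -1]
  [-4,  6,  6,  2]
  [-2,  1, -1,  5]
x^3 - 16*x^2 + 84*x - 144

The characteristic polynomial is χ_A(x) = (x - 6)^2*(x - 4)^2, so the eigenvalues are known. The minimal polynomial is
  m_A(x) = Π_λ (x − λ)^{k_λ}
where k_λ is the size of the *largest* Jordan block for λ (equivalently, the smallest k with (A − λI)^k v = 0 for every generalised eigenvector v of λ).

  λ = 4: largest Jordan block has size 1, contributing (x − 4)
  λ = 6: largest Jordan block has size 2, contributing (x − 6)^2

So m_A(x) = (x - 6)^2*(x - 4) = x^3 - 16*x^2 + 84*x - 144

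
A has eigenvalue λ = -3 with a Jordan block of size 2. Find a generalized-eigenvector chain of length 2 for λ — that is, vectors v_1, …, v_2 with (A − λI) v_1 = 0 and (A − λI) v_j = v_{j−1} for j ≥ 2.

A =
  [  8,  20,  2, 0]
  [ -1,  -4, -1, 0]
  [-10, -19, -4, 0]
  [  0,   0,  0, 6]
A Jordan chain for λ = -3 of length 2:
v_1 = (2, -1, -1, 0)ᵀ
v_2 = (2, -1, 0, 0)ᵀ

Let N = A − (-3)·I. We want v_2 with N^2 v_2 = 0 but N^1 v_2 ≠ 0; then v_{j-1} := N · v_j for j = 2, …, 2.

Pick v_2 = (2, -1, 0, 0)ᵀ.
Then v_1 = N · v_2 = (2, -1, -1, 0)ᵀ.

Sanity check: (A − (-3)·I) v_1 = (0, 0, 0, 0)ᵀ = 0. ✓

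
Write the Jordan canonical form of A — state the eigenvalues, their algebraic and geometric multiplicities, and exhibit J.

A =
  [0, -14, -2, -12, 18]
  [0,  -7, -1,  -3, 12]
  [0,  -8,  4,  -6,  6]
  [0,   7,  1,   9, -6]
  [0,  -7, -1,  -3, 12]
J_1(0) ⊕ J_1(0) ⊕ J_2(6) ⊕ J_1(6)

The characteristic polynomial is
  det(x·I − A) = x^5 - 18*x^4 + 108*x^3 - 216*x^2 = x^2*(x - 6)^3

Eigenvalues and multiplicities (the geometric multiplicity of λ is n − rank(A − λI), which equals the number of Jordan blocks for λ):
  λ = 0: algebraic multiplicity = 2, geometric multiplicity = 2
  λ = 6: algebraic multiplicity = 3, geometric multiplicity = 2

Determining the block sizes for each eigenvalue:
  λ = 0: gm = am = 2, so every block has size 1 → block sizes [1, 1]
  λ = 6: 2 blocks summing to 3 forces exactly one block of size 2 and the rest size 1 → block sizes [2, 1]

Assembling the blocks gives a Jordan form
J =
  [0, 0, 0, 0, 0]
  [0, 0, 0, 0, 0]
  [0, 0, 6, 1, 0]
  [0, 0, 0, 6, 0]
  [0, 0, 0, 0, 6]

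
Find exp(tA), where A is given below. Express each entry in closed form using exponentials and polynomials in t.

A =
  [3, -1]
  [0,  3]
e^{tA} =
  [exp(3*t), -t*exp(3*t)]
  [0, exp(3*t)]

Strategy: write A = P · J · P⁻¹ where J is a Jordan canonical form, so e^{tA} = P · e^{tJ} · P⁻¹, and e^{tJ} can be computed block-by-block.

A has Jordan form
J =
  [3, 1]
  [0, 3]
(up to reordering of blocks).

Per-block formulas:
  For a 2×2 Jordan block J_2(3): exp(t · J_2(3)) = e^(3t)·(I + t·N), where N is the 2×2 nilpotent shift.

After assembling e^{tJ} and conjugating by P, we get:

e^{tA} =
  [exp(3*t), -t*exp(3*t)]
  [0, exp(3*t)]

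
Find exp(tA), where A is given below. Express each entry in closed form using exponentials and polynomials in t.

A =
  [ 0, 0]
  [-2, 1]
e^{tA} =
  [1, 0]
  [2 - 2*exp(t), exp(t)]

Strategy: write A = P · J · P⁻¹ where J is a Jordan canonical form, so e^{tA} = P · e^{tJ} · P⁻¹, and e^{tJ} can be computed block-by-block.

A has Jordan form
J =
  [0, 0]
  [0, 1]
(up to reordering of blocks).

Per-block formulas:
  For a 1×1 block at λ = 0: exp(t · [0]) = [e^(0t)].
  For a 1×1 block at λ = 1: exp(t · [1]) = [e^(1t)].

After assembling e^{tJ} and conjugating by P, we get:

e^{tA} =
  [1, 0]
  [2 - 2*exp(t), exp(t)]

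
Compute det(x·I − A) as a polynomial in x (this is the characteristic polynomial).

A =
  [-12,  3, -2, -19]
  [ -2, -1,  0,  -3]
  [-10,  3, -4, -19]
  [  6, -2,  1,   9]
x^4 + 8*x^3 + 24*x^2 + 32*x + 16

Expanding det(x·I − A) (e.g. by cofactor expansion or by noting that A is similar to its Jordan form J, which has the same characteristic polynomial as A) gives
  χ_A(x) = x^4 + 8*x^3 + 24*x^2 + 32*x + 16
which factors as (x + 2)^4. The eigenvalues (with algebraic multiplicities) are λ = -2 with multiplicity 4.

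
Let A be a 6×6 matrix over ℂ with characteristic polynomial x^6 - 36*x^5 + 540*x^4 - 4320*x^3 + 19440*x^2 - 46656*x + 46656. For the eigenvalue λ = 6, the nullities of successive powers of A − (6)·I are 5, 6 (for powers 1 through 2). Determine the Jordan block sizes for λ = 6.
Block sizes for λ = 6: [2, 1, 1, 1, 1]

From the dimensions of kernels of powers, the number of Jordan blocks of size at least j is d_j − d_{j−1} where d_j = dim ker(N^j) (with d_0 = 0). Computing the differences gives [5, 1].
The number of blocks of size exactly k is (#blocks of size ≥ k) − (#blocks of size ≥ k + 1), so the partition is: 4 block(s) of size 1, 1 block(s) of size 2.
In nonincreasing order the block sizes are [2, 1, 1, 1, 1].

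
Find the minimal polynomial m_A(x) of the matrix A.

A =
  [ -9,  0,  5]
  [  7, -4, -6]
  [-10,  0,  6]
x^3 + 7*x^2 + 8*x - 16

The characteristic polynomial is χ_A(x) = (x - 1)*(x + 4)^2, so the eigenvalues are known. The minimal polynomial is
  m_A(x) = Π_λ (x − λ)^{k_λ}
where k_λ is the size of the *largest* Jordan block for λ (equivalently, the smallest k with (A − λI)^k v = 0 for every generalised eigenvector v of λ).

  λ = -4: largest Jordan block has size 2, contributing (x + 4)^2
  λ = 1: largest Jordan block has size 1, contributing (x − 1)

So m_A(x) = (x - 1)*(x + 4)^2 = x^3 + 7*x^2 + 8*x - 16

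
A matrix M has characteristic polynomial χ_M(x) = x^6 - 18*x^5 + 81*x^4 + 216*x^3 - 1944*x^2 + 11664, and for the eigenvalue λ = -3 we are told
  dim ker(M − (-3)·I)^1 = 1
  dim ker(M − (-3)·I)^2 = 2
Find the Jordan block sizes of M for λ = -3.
Block sizes for λ = -3: [2]

From the dimensions of kernels of powers, the number of Jordan blocks of size at least j is d_j − d_{j−1} where d_j = dim ker(N^j) (with d_0 = 0). Computing the differences gives [1, 1].
The number of blocks of size exactly k is (#blocks of size ≥ k) − (#blocks of size ≥ k + 1), so the partition is: 1 block(s) of size 2.
In nonincreasing order the block sizes are [2].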